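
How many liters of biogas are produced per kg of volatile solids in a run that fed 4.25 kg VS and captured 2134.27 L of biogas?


Y = V / VS
= 2134.27 / 4.25
= 502.1812 L/kg VS

502.1812 L/kg VS


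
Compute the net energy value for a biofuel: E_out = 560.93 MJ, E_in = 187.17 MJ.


NEV = E_out - E_in
= 560.93 - 187.17
= 373.7600 MJ

373.7600 MJ


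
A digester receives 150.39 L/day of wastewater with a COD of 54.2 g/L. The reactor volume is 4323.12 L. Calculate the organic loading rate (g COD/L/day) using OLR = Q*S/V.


OLR = Q * S / V
= 150.39 * 54.2 / 4323.12
= 1.8855 g/L/day

1.8855 g/L/day


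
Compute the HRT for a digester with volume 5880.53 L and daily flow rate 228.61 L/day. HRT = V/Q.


HRT = V / Q
= 5880.53 / 228.61
= 25.7230 days

25.7230 days


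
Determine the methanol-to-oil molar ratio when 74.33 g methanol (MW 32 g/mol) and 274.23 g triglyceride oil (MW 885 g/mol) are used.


Molar ratio = n_MeOH / n_oil = (MeOH/32) / (oil/885) = (MeOH * 885) / (32 * oil)
= (74.33 * 885) / (32 * 274.23)
= 7.4962

7.4962


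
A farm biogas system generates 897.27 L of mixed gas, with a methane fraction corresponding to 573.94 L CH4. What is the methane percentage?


CH4% = V_CH4 / V_total * 100
= 573.94 / 897.27 * 100
= 63.9651%

63.9651%


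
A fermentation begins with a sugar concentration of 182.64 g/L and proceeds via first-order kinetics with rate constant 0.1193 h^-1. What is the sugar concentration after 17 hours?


S = S0 * exp(-k * t)
S = 182.64 * exp(-0.1193 * 17)
S = 24.0327 g/L

24.0327 g/L


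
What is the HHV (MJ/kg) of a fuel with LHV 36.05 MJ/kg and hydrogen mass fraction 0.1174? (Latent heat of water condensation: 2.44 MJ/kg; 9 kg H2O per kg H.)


HHV = LHV + H_frac * 9 * 2.44
= 36.05 + 0.1174 * 9 * 2.44
= 38.6281 MJ/kg

38.6281 MJ/kg


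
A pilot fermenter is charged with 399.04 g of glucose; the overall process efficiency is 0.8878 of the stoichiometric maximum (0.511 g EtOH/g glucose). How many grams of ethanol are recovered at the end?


Actual ethanol: m = 0.511 * 399.04 * 0.8878
m = 181.0308 g

181.0308 g


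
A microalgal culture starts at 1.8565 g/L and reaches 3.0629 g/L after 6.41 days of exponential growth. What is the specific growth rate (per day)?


mu = ln(X2/X1) / dt
= ln(3.0629/1.8565) / 6.41
= 0.0781 per day

0.0781 per day


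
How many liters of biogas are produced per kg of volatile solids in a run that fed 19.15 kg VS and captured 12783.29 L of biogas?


Y = V / VS
= 12783.29 / 19.15
= 667.5347 L/kg VS

667.5347 L/kg VS


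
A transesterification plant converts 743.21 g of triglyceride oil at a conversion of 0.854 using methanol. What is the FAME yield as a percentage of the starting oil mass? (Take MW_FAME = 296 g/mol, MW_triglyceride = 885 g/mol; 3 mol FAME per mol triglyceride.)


m_FAME = oil * conv * (3 * 296 / 885) = oil * conv * (888/885)
= 743.21 * 0.854 * 888 / 885
= 636.8529 g
Y = m_FAME / oil * 100 = conv * (888/885) * 100
= 0.854 * 888 / 885 * 100
= 85.69%

85.69%


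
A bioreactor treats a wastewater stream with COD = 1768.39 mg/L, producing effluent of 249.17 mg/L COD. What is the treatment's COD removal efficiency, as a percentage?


eta = (COD_in - COD_out) / COD_in * 100
= (1768.39 - 249.17) / 1768.39 * 100
= 85.9098%

85.9098%


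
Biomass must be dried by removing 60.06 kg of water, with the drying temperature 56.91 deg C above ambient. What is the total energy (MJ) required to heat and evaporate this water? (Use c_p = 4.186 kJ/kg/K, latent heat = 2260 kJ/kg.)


E = m_water * (4.186 * dT + 2260) / 1000
= 60.06 * (4.186 * 56.91 + 2260) / 1000
= 150.0434 MJ

150.0434 MJ


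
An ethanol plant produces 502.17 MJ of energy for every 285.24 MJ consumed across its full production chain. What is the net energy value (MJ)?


NEV = E_out - E_in
= 502.17 - 285.24
= 216.9300 MJ

216.9300 MJ


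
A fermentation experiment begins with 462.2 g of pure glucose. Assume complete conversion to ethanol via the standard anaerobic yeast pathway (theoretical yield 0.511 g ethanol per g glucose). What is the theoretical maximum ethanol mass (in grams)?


Theoretical ethanol yield: m_EtOH = 0.511 * m_glucose
m_EtOH = 0.511 * 462.2 = 236.1842 g

236.1842 g


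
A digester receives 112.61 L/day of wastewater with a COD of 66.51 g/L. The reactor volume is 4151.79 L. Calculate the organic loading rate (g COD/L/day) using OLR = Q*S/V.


OLR = Q * S / V
= 112.61 * 66.51 / 4151.79
= 1.8040 g/L/day

1.8040 g/L/day


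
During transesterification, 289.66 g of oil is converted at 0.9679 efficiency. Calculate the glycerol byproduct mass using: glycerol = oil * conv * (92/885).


glycerol = oil * conv * (92/885)
= 289.66 * 0.9679 * 92 / 885
= 29.1450 g

29.1450 g


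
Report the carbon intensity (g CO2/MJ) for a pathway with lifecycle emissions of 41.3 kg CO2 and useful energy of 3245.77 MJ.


CI = CO2 * 1000 / E
= 41.3 * 1000 / 3245.77
= 12.7243 g CO2/MJ

12.7243 g CO2/MJ


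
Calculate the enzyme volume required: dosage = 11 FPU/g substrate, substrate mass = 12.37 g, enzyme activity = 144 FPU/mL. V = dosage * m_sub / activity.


V = dosage * m_sub / activity
V = 11 * 12.37 / 144
V = 0.9449 mL

0.9449 mL


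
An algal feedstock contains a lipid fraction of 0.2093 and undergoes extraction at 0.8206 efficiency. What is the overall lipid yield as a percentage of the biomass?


Y = lipid_content * extraction_eff * 100
= 0.2093 * 0.8206 * 100
= 17.1752%

17.1752%


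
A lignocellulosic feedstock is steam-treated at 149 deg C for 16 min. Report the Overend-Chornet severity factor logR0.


logR0 = log10(t * exp((T - 100) / 14.75))
= log10(16 * exp((149 - 100) / 14.75))
= 2.6469

2.6469


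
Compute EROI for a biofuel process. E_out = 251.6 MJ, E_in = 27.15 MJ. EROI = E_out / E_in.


EROI = E_out / E_in
= 251.6 / 27.15
= 9.2670

9.2670


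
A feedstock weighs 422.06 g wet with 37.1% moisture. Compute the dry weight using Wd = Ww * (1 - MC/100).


Wd = Ww * (1 - MC/100)
= 422.06 * (1 - 37.1/100)
= 265.4757 g

265.4757 g


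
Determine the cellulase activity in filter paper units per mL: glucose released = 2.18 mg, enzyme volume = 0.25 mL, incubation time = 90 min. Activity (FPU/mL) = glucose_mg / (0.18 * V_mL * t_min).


Activity = glucose_mg / (0.18 mg/umol * V_mL * t_min)
= 2.18 / (0.18 * 0.25 * 90)
= 0.5383 FPU/mL

0.5383 FPU/mL


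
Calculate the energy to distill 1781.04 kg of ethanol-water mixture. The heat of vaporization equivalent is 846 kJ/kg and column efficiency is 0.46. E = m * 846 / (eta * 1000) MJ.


E = m * 846 / (eta * 1000)
= 1781.04 * 846 / (0.46 * 1000)
= 3275.5649 MJ

3275.5649 MJ


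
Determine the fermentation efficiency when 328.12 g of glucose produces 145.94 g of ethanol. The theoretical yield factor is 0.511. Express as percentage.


Fermentation efficiency = (actual / (0.511 * glucose)) * 100
= (145.94 / (0.511 * 328.12)) * 100
= 87.0404%

87.0404%


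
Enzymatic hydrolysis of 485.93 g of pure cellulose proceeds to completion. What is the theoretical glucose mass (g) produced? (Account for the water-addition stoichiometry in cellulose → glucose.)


glucose = cellulose * 180/162
= 485.93 * 180/162
= 539.9222 g

539.9222 g


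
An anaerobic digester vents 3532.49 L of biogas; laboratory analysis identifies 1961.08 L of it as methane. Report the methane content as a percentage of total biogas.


CH4% = V_CH4 / V_total * 100
= 1961.08 / 3532.49 * 100
= 55.5155%

55.5155%


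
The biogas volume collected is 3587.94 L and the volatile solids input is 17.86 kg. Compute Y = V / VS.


Y = V / VS
= 3587.94 / 17.86
= 200.8925 L/kg VS

200.8925 L/kg VS


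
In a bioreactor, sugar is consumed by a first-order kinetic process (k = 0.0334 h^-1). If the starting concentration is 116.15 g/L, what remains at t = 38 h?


S = S0 * exp(-k * t)
S = 116.15 * exp(-0.0334 * 38)
S = 32.6447 g/L

32.6447 g/L


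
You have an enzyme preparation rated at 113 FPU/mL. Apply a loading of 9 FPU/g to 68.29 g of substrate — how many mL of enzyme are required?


V = dosage * m_sub / activity
V = 9 * 68.29 / 113
V = 5.4390 mL

5.4390 mL


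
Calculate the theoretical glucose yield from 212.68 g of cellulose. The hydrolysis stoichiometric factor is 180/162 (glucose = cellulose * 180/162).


glucose = cellulose * 180/162
= 212.68 * 180/162
= 236.3111 g

236.3111 g


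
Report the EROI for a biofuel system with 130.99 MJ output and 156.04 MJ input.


EROI = E_out / E_in
= 130.99 / 156.04
= 0.8395

0.8395


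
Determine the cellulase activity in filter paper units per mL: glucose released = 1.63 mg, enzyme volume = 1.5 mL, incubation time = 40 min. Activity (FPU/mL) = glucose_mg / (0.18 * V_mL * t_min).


Activity = glucose_mg / (0.18 mg/umol * V_mL * t_min)
= 1.63 / (0.18 * 1.5 * 40)
= 0.1509 FPU/mL

0.1509 FPU/mL


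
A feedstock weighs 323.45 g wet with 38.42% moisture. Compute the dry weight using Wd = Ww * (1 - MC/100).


Wd = Ww * (1 - MC/100)
= 323.45 * (1 - 38.42/100)
= 199.1805 g

199.1805 g


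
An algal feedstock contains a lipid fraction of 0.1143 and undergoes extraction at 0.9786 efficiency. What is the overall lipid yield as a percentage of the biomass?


Y = lipid_content * extraction_eff * 100
= 0.1143 * 0.9786 * 100
= 11.1854%

11.1854%


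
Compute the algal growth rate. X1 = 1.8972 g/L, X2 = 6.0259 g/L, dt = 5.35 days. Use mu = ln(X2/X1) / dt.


mu = ln(X2/X1) / dt
= ln(6.0259/1.8972) / 5.35
= 0.2160 per day

0.2160 per day


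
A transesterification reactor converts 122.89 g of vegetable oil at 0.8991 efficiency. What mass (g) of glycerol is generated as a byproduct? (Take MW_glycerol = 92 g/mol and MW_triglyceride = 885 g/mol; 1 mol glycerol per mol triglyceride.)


glycerol = oil * conv * (92/885)
= 122.89 * 0.8991 * 92 / 885
= 11.4860 g

11.4860 g


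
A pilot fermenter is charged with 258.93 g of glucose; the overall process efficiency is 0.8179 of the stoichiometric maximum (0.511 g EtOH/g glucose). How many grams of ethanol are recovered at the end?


Actual ethanol: m = 0.511 * 258.93 * 0.8179
m = 108.2190 g

108.2190 g


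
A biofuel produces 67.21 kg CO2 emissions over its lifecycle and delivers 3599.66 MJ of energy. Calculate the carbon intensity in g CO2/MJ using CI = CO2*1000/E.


CI = CO2 * 1000 / E
= 67.21 * 1000 / 3599.66
= 18.6712 g CO2/MJ

18.6712 g CO2/MJ


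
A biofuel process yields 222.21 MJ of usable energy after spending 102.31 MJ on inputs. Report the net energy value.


NEV = E_out - E_in
= 222.21 - 102.31
= 119.9000 MJ

119.9000 MJ


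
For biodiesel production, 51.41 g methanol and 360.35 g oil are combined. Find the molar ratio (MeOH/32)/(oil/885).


Molar ratio = n_MeOH / n_oil = (MeOH/32) / (oil/885) = (MeOH * 885) / (32 * oil)
= (51.41 * 885) / (32 * 360.35)
= 3.9456

3.9456


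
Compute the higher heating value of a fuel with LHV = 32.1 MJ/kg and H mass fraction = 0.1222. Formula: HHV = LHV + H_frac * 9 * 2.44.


HHV = LHV + H_frac * 9 * 2.44
= 32.1 + 0.1222 * 9 * 2.44
= 34.7835 MJ/kg

34.7835 MJ/kg


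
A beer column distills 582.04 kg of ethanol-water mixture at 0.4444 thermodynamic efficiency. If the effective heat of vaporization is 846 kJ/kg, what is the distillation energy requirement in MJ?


E = m * 846 / (eta * 1000)
= 582.04 * 846 / (0.4444 * 1000)
= 1108.0239 MJ

1108.0239 MJ


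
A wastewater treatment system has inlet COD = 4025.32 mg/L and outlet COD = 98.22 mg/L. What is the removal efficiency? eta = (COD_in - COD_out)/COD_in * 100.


eta = (COD_in - COD_out) / COD_in * 100
= (4025.32 - 98.22) / 4025.32 * 100
= 97.5599%

97.5599%


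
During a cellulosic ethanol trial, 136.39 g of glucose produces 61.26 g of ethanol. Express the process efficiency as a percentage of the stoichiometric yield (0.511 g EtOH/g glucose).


Fermentation efficiency = (actual / (0.511 * glucose)) * 100
= (61.26 / (0.511 * 136.39)) * 100
= 87.8969%

87.8969%


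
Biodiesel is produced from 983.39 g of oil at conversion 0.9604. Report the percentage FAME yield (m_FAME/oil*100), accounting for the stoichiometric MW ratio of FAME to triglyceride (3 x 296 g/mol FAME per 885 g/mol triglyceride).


m_FAME = oil * conv * (3 * 296 / 885) = oil * conv * (888/885)
= 983.39 * 0.9604 * 888 / 885
= 947.6493 g
Y = m_FAME / oil * 100 = conv * (888/885) * 100
= 0.9604 * 888 / 885 * 100
= 96.37%

96.37%


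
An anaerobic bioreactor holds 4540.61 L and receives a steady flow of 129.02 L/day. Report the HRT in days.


HRT = V / Q
= 4540.61 / 129.02
= 35.1931 days

35.1931 days


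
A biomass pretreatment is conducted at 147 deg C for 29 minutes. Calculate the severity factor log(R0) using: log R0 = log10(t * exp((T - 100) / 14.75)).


logR0 = log10(t * exp((T - 100) / 14.75))
= log10(29 * exp((147 - 100) / 14.75))
= 2.8463

2.8463


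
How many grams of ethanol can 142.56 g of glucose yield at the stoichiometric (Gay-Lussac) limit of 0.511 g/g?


Theoretical ethanol yield: m_EtOH = 0.511 * m_glucose
m_EtOH = 0.511 * 142.56 = 72.8482 g

72.8482 g


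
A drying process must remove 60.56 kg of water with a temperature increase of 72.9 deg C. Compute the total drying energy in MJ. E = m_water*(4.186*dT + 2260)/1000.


E = m_water * (4.186 * dT + 2260) / 1000
= 60.56 * (4.186 * 72.9 + 2260) / 1000
= 155.3461 MJ

155.3461 MJ


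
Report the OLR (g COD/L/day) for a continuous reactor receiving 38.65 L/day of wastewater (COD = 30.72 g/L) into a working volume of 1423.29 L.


OLR = Q * S / V
= 38.65 * 30.72 / 1423.29
= 0.8342 g/L/day

0.8342 g/L/day


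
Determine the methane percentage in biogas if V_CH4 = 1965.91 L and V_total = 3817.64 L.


CH4% = V_CH4 / V_total * 100
= 1965.91 / 3817.64 * 100
= 51.4954%

51.4954%


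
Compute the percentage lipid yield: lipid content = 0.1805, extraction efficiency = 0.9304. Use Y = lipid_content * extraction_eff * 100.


Y = lipid_content * extraction_eff * 100
= 0.1805 * 0.9304 * 100
= 16.7937%

16.7937%


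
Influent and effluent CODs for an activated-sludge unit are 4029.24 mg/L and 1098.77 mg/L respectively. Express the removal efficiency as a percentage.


eta = (COD_in - COD_out) / COD_in * 100
= (4029.24 - 1098.77) / 4029.24 * 100
= 72.7301%

72.7301%


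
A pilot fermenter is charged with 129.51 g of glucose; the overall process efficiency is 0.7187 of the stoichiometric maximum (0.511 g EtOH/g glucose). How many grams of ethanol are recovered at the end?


Actual ethanol: m = 0.511 * 129.51 * 0.7187
m = 47.5633 g

47.5633 g


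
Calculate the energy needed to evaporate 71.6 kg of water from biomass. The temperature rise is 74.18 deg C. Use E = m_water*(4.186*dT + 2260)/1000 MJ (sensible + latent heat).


E = m_water * (4.186 * dT + 2260) / 1000
= 71.6 * (4.186 * 74.18 + 2260) / 1000
= 184.0491 MJ

184.0491 MJ


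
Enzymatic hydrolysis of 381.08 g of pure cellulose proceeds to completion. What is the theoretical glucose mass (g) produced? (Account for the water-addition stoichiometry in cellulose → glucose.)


glucose = cellulose * 180/162
= 381.08 * 180/162
= 423.4222 g

423.4222 g


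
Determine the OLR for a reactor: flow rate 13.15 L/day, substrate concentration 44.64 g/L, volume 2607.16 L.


OLR = Q * S / V
= 13.15 * 44.64 / 2607.16
= 0.2252 g/L/day

0.2252 g/L/day


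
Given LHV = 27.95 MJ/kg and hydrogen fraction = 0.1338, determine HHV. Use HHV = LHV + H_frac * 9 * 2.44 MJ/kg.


HHV = LHV + H_frac * 9 * 2.44
= 27.95 + 0.1338 * 9 * 2.44
= 30.8882 MJ/kg

30.8882 MJ/kg


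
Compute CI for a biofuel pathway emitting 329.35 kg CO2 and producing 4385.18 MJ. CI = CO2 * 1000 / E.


CI = CO2 * 1000 / E
= 329.35 * 1000 / 4385.18
= 75.1052 g CO2/MJ

75.1052 g CO2/MJ


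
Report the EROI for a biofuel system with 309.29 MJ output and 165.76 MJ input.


EROI = E_out / E_in
= 309.29 / 165.76
= 1.8659

1.8659


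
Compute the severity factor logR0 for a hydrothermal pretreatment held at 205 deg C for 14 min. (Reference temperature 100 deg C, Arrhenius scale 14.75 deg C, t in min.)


logR0 = log10(t * exp((T - 100) / 14.75))
= log10(14 * exp((205 - 100) / 14.75))
= 4.2377

4.2377


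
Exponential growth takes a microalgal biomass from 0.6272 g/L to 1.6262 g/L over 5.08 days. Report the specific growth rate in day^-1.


mu = ln(X2/X1) / dt
= ln(1.6262/0.6272) / 5.08
= 0.1875 per day

0.1875 per day


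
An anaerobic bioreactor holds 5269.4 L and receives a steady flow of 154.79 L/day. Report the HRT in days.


HRT = V / Q
= 5269.4 / 154.79
= 34.0423 days

34.0423 days


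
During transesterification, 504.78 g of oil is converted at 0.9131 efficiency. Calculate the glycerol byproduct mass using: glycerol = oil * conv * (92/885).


glycerol = oil * conv * (92/885)
= 504.78 * 0.9131 * 92 / 885
= 47.9143 g

47.9143 g


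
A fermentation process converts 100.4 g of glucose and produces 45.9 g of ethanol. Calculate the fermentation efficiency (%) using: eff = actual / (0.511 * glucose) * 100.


Fermentation efficiency = (actual / (0.511 * glucose)) * 100
= (45.9 / (0.511 * 100.4)) * 100
= 89.4660%

89.4660%


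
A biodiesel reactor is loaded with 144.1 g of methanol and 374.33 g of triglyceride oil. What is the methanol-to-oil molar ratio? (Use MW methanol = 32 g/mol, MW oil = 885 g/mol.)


Molar ratio = n_MeOH / n_oil = (MeOH/32) / (oil/885) = (MeOH * 885) / (32 * oil)
= (144.1 * 885) / (32 * 374.33)
= 10.6464

10.6464


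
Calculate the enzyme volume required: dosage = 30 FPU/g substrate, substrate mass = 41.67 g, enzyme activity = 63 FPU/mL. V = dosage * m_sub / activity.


V = dosage * m_sub / activity
V = 30 * 41.67 / 63
V = 19.8429 mL

19.8429 mL


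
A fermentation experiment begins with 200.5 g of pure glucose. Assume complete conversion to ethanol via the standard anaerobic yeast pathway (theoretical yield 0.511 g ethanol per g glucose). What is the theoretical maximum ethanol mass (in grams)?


Theoretical ethanol yield: m_EtOH = 0.511 * m_glucose
m_EtOH = 0.511 * 200.5 = 102.4555 g

102.4555 g


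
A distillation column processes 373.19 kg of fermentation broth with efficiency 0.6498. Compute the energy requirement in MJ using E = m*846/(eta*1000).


E = m * 846 / (eta * 1000)
= 373.19 * 846 / (0.6498 * 1000)
= 485.8706 MJ

485.8706 MJ


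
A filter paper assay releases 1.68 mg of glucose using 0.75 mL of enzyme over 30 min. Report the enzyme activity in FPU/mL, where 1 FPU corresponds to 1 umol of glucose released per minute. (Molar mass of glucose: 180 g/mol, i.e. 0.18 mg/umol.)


Activity = glucose_mg / (0.18 mg/umol * V_mL * t_min)
= 1.68 / (0.18 * 0.75 * 30)
= 0.4148 FPU/mL

0.4148 FPU/mL


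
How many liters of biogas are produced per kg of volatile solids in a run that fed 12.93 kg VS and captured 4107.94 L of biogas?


Y = V / VS
= 4107.94 / 12.93
= 317.7061 L/kg VS

317.7061 L/kg VS


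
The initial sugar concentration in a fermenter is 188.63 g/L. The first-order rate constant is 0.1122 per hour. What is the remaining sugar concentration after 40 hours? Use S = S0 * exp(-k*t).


S = S0 * exp(-k * t)
S = 188.63 * exp(-0.1122 * 40)
S = 2.1208 g/L

2.1208 g/L


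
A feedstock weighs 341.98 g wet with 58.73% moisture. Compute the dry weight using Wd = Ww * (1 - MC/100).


Wd = Ww * (1 - MC/100)
= 341.98 * (1 - 58.73/100)
= 141.1351 g

141.1351 g


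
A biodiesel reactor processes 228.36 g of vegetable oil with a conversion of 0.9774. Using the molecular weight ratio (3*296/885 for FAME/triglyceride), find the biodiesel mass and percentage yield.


m_FAME = oil * conv * (3 * 296 / 885) = oil * conv * (888/885)
= 228.36 * 0.9774 * 888 / 885
= 223.9557 g
Y = m_FAME / oil * 100 = conv * (888/885) * 100
= 0.9774 * 888 / 885 * 100
= 98.07%

223.9557 g FAME; Y = 98.07%


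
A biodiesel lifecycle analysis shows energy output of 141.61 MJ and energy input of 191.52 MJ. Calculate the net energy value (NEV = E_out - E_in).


NEV = E_out - E_in
= 141.61 - 191.52
= -49.9100 MJ

-49.9100 MJ


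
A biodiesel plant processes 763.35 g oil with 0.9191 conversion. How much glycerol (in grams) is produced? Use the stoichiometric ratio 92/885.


glycerol = oil * conv * (92/885)
= 763.35 * 0.9191 * 92 / 885
= 72.9342 g

72.9342 g


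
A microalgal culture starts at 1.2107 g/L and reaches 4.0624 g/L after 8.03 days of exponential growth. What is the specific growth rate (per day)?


mu = ln(X2/X1) / dt
= ln(4.0624/1.2107) / 8.03
= 0.1508 per day

0.1508 per day


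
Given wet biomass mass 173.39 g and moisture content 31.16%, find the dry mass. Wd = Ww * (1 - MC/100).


Wd = Ww * (1 - MC/100)
= 173.39 * (1 - 31.16/100)
= 119.3617 g

119.3617 g


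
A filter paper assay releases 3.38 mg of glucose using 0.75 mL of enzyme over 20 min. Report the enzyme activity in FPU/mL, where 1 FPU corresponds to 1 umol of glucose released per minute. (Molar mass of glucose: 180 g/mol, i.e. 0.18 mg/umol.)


Activity = glucose_mg / (0.18 mg/umol * V_mL * t_min)
= 3.38 / (0.18 * 0.75 * 20)
= 1.2519 FPU/mL

1.2519 FPU/mL


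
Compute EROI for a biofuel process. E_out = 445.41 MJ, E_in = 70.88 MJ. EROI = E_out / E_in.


EROI = E_out / E_in
= 445.41 / 70.88
= 6.2840

6.2840


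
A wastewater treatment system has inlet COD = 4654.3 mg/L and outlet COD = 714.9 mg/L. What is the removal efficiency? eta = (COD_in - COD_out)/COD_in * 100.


eta = (COD_in - COD_out) / COD_in * 100
= (4654.3 - 714.9) / 4654.3 * 100
= 84.6400%

84.6400%


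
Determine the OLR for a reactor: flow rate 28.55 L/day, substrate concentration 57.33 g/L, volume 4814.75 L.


OLR = Q * S / V
= 28.55 * 57.33 / 4814.75
= 0.3399 g/L/day

0.3399 g/L/day


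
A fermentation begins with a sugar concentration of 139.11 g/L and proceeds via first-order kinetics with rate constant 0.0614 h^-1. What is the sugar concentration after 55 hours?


S = S0 * exp(-k * t)
S = 139.11 * exp(-0.0614 * 55)
S = 4.7506 g/L

4.7506 g/L


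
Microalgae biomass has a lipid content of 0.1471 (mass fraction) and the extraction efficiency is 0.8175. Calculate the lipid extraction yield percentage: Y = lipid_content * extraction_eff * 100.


Y = lipid_content * extraction_eff * 100
= 0.1471 * 0.8175 * 100
= 12.0254%

12.0254%


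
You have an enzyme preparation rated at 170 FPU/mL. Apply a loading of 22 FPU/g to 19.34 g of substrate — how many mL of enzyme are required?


V = dosage * m_sub / activity
V = 22 * 19.34 / 170
V = 2.5028 mL

2.5028 mL


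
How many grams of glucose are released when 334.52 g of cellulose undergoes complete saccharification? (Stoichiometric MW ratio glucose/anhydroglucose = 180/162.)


glucose = cellulose * 180/162
= 334.52 * 180/162
= 371.6889 g

371.6889 g


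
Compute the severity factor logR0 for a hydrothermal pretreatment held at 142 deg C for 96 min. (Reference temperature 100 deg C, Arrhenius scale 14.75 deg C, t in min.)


logR0 = log10(t * exp((T - 100) / 14.75))
= log10(96 * exp((142 - 100) / 14.75))
= 3.2189

3.2189


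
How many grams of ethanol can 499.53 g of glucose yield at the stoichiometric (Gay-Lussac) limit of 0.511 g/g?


Theoretical ethanol yield: m_EtOH = 0.511 * m_glucose
m_EtOH = 0.511 * 499.53 = 255.2598 g

255.2598 g


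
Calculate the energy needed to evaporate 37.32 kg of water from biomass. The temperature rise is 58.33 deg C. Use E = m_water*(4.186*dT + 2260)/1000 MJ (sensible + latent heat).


E = m_water * (4.186 * dT + 2260) / 1000
= 37.32 * (4.186 * 58.33 + 2260) / 1000
= 93.4556 MJ

93.4556 MJ


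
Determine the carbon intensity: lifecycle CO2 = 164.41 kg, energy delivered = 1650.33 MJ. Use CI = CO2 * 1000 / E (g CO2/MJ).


CI = CO2 * 1000 / E
= 164.41 * 1000 / 1650.33
= 99.6225 g CO2/MJ

99.6225 g CO2/MJ


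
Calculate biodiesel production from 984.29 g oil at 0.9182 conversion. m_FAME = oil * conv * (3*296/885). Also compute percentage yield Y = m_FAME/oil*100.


m_FAME = oil * conv * (3 * 296 / 885) = oil * conv * (888/885)
= 984.29 * 0.9182 * 888 / 885
= 906.8387 g
Y = m_FAME / oil * 100 = conv * (888/885) * 100
= 0.9182 * 888 / 885 * 100
= 92.13%

906.8387 g FAME; Y = 92.13%


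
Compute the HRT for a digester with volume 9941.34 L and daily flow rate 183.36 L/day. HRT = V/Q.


HRT = V / Q
= 9941.34 / 183.36
= 54.2176 days

54.2176 days


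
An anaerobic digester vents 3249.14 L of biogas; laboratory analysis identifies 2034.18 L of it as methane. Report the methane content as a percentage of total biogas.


CH4% = V_CH4 / V_total * 100
= 2034.18 / 3249.14 * 100
= 62.6067%

62.6067%


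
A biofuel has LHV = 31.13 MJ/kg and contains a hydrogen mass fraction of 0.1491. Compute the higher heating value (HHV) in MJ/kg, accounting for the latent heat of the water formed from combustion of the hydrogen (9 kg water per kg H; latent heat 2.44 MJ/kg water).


HHV = LHV + H_frac * 9 * 2.44
= 31.13 + 0.1491 * 9 * 2.44
= 34.4042 MJ/kg

34.4042 MJ/kg


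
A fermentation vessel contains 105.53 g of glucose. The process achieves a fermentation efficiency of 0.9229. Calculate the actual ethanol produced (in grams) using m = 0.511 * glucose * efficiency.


Actual ethanol: m = 0.511 * 105.53 * 0.9229
m = 49.7681 g

49.7681 g


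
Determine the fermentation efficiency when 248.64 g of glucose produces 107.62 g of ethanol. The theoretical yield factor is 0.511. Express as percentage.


Fermentation efficiency = (actual / (0.511 * glucose)) * 100
= (107.62 / (0.511 * 248.64)) * 100
= 84.7034%

84.7034%


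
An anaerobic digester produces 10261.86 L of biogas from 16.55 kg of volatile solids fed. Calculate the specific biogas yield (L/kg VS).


Y = V / VS
= 10261.86 / 16.55
= 620.0520 L/kg VS

620.0520 L/kg VS


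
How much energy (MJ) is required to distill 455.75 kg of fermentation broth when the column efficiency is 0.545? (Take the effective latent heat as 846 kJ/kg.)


E = m * 846 / (eta * 1000)
= 455.75 * 846 / (0.545 * 1000)
= 707.4578 MJ

707.4578 MJ


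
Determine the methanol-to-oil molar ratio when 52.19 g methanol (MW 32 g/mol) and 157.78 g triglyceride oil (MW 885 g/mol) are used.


Molar ratio = n_MeOH / n_oil = (MeOH/32) / (oil/885) = (MeOH * 885) / (32 * oil)
= (52.19 * 885) / (32 * 157.78)
= 9.1481

9.1481


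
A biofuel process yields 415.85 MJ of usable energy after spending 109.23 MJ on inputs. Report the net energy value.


NEV = E_out - E_in
= 415.85 - 109.23
= 306.6200 MJ

306.6200 MJ


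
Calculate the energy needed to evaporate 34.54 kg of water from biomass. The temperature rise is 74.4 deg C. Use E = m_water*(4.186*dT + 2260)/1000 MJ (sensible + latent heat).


E = m_water * (4.186 * dT + 2260) / 1000
= 34.54 * (4.186 * 74.4 + 2260) / 1000
= 88.8175 MJ

88.8175 MJ


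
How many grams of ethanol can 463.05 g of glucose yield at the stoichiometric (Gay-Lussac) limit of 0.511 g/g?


Theoretical ethanol yield: m_EtOH = 0.511 * m_glucose
m_EtOH = 0.511 * 463.05 = 236.6185 g

236.6185 g


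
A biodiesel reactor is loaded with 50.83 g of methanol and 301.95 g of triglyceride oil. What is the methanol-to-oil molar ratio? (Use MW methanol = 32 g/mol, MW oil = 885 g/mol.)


Molar ratio = n_MeOH / n_oil = (MeOH/32) / (oil/885) = (MeOH * 885) / (32 * oil)
= (50.83 * 885) / (32 * 301.95)
= 4.6556

4.6556


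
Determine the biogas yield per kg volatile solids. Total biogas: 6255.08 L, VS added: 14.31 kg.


Y = V / VS
= 6255.08 / 14.31
= 437.1125 L/kg VS

437.1125 L/kg VS


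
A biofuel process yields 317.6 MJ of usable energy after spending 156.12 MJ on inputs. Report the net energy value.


NEV = E_out - E_in
= 317.6 - 156.12
= 161.4800 MJ

161.4800 MJ


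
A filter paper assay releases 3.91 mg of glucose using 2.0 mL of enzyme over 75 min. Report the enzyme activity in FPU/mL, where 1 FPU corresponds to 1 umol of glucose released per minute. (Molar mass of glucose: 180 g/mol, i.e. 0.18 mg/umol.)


Activity = glucose_mg / (0.18 mg/umol * V_mL * t_min)
= 3.91 / (0.18 * 2.0 * 75)
= 0.1448 FPU/mL

0.1448 FPU/mL


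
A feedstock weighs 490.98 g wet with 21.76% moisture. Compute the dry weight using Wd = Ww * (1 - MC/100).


Wd = Ww * (1 - MC/100)
= 490.98 * (1 - 21.76/100)
= 384.1428 g

384.1428 g


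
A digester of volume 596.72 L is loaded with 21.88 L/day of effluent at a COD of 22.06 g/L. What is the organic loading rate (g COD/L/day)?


OLR = Q * S / V
= 21.88 * 22.06 / 596.72
= 0.8089 g/L/day

0.8089 g/L/day


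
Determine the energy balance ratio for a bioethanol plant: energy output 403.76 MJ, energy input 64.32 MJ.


EROI = E_out / E_in
= 403.76 / 64.32
= 6.2774

6.2774


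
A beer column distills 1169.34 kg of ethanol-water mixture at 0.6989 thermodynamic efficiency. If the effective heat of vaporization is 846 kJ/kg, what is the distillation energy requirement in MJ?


E = m * 846 / (eta * 1000)
= 1169.34 * 846 / (0.6989 * 1000)
= 1415.4552 MJ

1415.4552 MJ


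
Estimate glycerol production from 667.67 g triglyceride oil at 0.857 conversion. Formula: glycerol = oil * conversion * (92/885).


glycerol = oil * conv * (92/885)
= 667.67 * 0.857 * 92 / 885
= 59.4822 g

59.4822 g


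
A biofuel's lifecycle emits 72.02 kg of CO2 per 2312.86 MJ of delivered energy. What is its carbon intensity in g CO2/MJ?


CI = CO2 * 1000 / E
= 72.02 * 1000 / 2312.86
= 31.1389 g CO2/MJ

31.1389 g CO2/MJ


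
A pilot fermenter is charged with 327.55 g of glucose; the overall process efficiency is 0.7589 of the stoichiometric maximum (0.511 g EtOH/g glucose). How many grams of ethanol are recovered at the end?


Actual ethanol: m = 0.511 * 327.55 * 0.7589
m = 127.0232 g

127.0232 g


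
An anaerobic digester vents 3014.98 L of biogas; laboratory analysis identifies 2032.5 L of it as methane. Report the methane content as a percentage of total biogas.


CH4% = V_CH4 / V_total * 100
= 2032.5 / 3014.98 * 100
= 67.4134%

67.4134%


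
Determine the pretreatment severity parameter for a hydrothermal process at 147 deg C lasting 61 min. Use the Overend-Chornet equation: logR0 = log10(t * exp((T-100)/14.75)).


logR0 = log10(t * exp((T - 100) / 14.75))
= log10(61 * exp((147 - 100) / 14.75))
= 3.1692

3.1692


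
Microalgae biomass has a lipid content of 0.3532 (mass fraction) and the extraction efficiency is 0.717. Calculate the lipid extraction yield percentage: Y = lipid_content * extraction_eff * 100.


Y = lipid_content * extraction_eff * 100
= 0.3532 * 0.717 * 100
= 25.3244%

25.3244%


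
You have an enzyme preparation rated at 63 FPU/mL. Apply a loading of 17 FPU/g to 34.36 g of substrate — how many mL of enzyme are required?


V = dosage * m_sub / activity
V = 17 * 34.36 / 63
V = 9.2717 mL

9.2717 mL


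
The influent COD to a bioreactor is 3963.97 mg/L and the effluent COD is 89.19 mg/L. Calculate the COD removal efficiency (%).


eta = (COD_in - COD_out) / COD_in * 100
= (3963.97 - 89.19) / 3963.97 * 100
= 97.7500%

97.7500%


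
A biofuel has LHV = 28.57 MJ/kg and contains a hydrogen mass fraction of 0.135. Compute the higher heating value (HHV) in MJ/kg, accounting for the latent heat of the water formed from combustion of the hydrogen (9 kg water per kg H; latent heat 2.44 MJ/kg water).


HHV = LHV + H_frac * 9 * 2.44
= 28.57 + 0.135 * 9 * 2.44
= 31.5346 MJ/kg

31.5346 MJ/kg


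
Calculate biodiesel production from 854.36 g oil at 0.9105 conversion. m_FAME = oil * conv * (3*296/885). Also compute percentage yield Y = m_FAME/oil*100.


m_FAME = oil * conv * (3 * 296 / 885) = oil * conv * (888/885)
= 854.36 * 0.9105 * 888 / 885
= 780.5317 g
Y = m_FAME / oil * 100 = conv * (888/885) * 100
= 0.9105 * 888 / 885 * 100
= 91.36%

780.5317 g FAME; Y = 91.36%


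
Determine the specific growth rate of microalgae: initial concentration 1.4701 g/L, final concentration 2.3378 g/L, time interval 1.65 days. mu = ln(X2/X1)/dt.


mu = ln(X2/X1) / dt
= ln(2.3378/1.4701) / 1.65
= 0.2811 per day

0.2811 per day


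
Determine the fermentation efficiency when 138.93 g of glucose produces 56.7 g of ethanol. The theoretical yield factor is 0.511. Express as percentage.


Fermentation efficiency = (actual / (0.511 * glucose)) * 100
= (56.7 / (0.511 * 138.93)) * 100
= 79.8668%

79.8668%


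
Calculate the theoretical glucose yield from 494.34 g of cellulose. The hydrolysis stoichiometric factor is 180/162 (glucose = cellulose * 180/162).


glucose = cellulose * 180/162
= 494.34 * 180/162
= 549.2667 g

549.2667 g


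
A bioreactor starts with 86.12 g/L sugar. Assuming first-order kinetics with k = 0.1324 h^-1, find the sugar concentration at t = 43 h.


S = S0 * exp(-k * t)
S = 86.12 * exp(-0.1324 * 43)
S = 0.2901 g/L

0.2901 g/L


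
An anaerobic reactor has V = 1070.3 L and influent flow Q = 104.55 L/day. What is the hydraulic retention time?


HRT = V / Q
= 1070.3 / 104.55
= 10.2372 days

10.2372 days


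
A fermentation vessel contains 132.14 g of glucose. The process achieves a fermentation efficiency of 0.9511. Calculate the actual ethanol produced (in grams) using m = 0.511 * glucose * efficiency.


Actual ethanol: m = 0.511 * 132.14 * 0.9511
m = 64.2216 g

64.2216 g


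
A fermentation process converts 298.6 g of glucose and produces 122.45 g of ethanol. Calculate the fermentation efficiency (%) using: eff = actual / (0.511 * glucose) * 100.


Fermentation efficiency = (actual / (0.511 * glucose)) * 100
= (122.45 / (0.511 * 298.6)) * 100
= 80.2506%

80.2506%


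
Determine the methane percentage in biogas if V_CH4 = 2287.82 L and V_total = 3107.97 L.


CH4% = V_CH4 / V_total * 100
= 2287.82 / 3107.97 * 100
= 73.6114%

73.6114%


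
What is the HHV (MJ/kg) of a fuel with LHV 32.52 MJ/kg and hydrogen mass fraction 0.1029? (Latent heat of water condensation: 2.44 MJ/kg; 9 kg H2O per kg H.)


HHV = LHV + H_frac * 9 * 2.44
= 32.52 + 0.1029 * 9 * 2.44
= 34.7797 MJ/kg

34.7797 MJ/kg


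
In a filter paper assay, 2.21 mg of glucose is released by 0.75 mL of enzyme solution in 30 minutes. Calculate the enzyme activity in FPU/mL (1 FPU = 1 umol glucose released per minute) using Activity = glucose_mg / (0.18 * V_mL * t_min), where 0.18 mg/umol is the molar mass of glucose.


Activity = glucose_mg / (0.18 mg/umol * V_mL * t_min)
= 2.21 / (0.18 * 0.75 * 30)
= 0.5457 FPU/mL

0.5457 FPU/mL


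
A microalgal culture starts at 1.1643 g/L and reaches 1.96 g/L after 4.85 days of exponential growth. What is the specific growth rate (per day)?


mu = ln(X2/X1) / dt
= ln(1.96/1.1643) / 4.85
= 0.1074 per day

0.1074 per day


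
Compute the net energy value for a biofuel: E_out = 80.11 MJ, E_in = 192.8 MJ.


NEV = E_out - E_in
= 80.11 - 192.8
= -112.6900 MJ

-112.6900 MJ


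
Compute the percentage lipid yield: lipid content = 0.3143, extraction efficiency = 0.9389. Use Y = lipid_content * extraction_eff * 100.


Y = lipid_content * extraction_eff * 100
= 0.3143 * 0.9389 * 100
= 29.5096%

29.5096%


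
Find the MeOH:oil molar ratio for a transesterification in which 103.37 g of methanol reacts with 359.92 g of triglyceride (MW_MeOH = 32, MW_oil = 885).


Molar ratio = n_MeOH / n_oil = (MeOH/32) / (oil/885) = (MeOH * 885) / (32 * oil)
= (103.37 * 885) / (32 * 359.92)
= 7.9429

7.9429


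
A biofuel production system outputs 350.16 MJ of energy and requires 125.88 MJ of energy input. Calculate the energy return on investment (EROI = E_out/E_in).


EROI = E_out / E_in
= 350.16 / 125.88
= 2.7817

2.7817


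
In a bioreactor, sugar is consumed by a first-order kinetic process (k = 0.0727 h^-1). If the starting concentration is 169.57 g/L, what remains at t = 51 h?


S = S0 * exp(-k * t)
S = 169.57 * exp(-0.0727 * 51)
S = 4.1602 g/L

4.1602 g/L


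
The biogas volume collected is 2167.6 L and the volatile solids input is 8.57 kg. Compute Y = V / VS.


Y = V / VS
= 2167.6 / 8.57
= 252.9288 L/kg VS

252.9288 L/kg VS


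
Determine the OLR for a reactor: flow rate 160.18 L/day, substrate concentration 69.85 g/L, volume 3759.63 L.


OLR = Q * S / V
= 160.18 * 69.85 / 3759.63
= 2.9760 g/L/day

2.9760 g/L/day


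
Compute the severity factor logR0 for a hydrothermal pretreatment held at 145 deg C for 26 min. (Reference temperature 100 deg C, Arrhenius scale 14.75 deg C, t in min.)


logR0 = log10(t * exp((T - 100) / 14.75))
= log10(26 * exp((145 - 100) / 14.75))
= 2.7399

2.7399


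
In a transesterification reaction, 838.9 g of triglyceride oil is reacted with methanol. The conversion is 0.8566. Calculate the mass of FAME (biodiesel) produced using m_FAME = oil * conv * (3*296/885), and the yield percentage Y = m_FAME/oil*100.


m_FAME = oil * conv * (3 * 296 / 885) = oil * conv * (888/885)
= 838.9 * 0.8566 * 888 / 885
= 721.0377 g
Y = m_FAME / oil * 100 = conv * (888/885) * 100
= 0.8566 * 888 / 885 * 100
= 85.95%

721.0377 g FAME; Y = 85.95%


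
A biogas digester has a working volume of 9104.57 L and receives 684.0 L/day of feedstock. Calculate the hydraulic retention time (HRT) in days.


HRT = V / Q
= 9104.57 / 684.0
= 13.3108 days

13.3108 days


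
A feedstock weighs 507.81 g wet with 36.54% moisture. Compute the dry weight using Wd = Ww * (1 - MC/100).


Wd = Ww * (1 - MC/100)
= 507.81 * (1 - 36.54/100)
= 322.2562 g

322.2562 g


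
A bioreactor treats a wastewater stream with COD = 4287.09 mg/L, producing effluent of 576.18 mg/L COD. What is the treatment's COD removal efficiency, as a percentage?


eta = (COD_in - COD_out) / COD_in * 100
= (4287.09 - 576.18) / 4287.09 * 100
= 86.5601%

86.5601%


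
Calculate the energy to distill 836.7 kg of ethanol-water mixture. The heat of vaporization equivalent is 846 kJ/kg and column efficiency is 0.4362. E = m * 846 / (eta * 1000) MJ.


E = m * 846 / (eta * 1000)
= 836.7 * 846 / (0.4362 * 1000)
= 1622.7607 MJ

1622.7607 MJ


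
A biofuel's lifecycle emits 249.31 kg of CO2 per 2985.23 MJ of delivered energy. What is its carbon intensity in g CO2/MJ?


CI = CO2 * 1000 / E
= 249.31 * 1000 / 2985.23
= 83.5145 g CO2/MJ

83.5145 g CO2/MJ


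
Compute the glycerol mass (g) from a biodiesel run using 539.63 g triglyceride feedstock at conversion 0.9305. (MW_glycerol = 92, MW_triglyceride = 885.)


glycerol = oil * conv * (92/885)
= 539.63 * 0.9305 * 92 / 885
= 52.1984 g

52.1984 g


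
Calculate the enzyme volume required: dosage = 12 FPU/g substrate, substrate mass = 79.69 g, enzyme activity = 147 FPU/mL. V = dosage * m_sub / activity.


V = dosage * m_sub / activity
V = 12 * 79.69 / 147
V = 6.5053 mL

6.5053 mL


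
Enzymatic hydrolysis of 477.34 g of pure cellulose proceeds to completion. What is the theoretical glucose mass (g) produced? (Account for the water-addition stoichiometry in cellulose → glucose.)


glucose = cellulose * 180/162
= 477.34 * 180/162
= 530.3778 g

530.3778 g


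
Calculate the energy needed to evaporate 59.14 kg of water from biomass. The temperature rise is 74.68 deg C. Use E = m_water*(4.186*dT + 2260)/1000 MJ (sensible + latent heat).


E = m_water * (4.186 * dT + 2260) / 1000
= 59.14 * (4.186 * 74.68 + 2260) / 1000
= 152.1442 MJ

152.1442 MJ


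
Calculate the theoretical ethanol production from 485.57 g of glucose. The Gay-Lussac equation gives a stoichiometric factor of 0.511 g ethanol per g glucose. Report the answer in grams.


Theoretical ethanol yield: m_EtOH = 0.511 * m_glucose
m_EtOH = 0.511 * 485.57 = 248.1263 g

248.1263 g


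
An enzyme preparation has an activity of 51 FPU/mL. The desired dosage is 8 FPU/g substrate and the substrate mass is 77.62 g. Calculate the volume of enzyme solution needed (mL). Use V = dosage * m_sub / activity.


V = dosage * m_sub / activity
V = 8 * 77.62 / 51
V = 12.1757 mL

12.1757 mL


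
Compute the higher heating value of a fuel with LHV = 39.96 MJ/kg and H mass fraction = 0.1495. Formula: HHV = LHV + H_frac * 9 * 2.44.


HHV = LHV + H_frac * 9 * 2.44
= 39.96 + 0.1495 * 9 * 2.44
= 43.2430 MJ/kg

43.2430 MJ/kg
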